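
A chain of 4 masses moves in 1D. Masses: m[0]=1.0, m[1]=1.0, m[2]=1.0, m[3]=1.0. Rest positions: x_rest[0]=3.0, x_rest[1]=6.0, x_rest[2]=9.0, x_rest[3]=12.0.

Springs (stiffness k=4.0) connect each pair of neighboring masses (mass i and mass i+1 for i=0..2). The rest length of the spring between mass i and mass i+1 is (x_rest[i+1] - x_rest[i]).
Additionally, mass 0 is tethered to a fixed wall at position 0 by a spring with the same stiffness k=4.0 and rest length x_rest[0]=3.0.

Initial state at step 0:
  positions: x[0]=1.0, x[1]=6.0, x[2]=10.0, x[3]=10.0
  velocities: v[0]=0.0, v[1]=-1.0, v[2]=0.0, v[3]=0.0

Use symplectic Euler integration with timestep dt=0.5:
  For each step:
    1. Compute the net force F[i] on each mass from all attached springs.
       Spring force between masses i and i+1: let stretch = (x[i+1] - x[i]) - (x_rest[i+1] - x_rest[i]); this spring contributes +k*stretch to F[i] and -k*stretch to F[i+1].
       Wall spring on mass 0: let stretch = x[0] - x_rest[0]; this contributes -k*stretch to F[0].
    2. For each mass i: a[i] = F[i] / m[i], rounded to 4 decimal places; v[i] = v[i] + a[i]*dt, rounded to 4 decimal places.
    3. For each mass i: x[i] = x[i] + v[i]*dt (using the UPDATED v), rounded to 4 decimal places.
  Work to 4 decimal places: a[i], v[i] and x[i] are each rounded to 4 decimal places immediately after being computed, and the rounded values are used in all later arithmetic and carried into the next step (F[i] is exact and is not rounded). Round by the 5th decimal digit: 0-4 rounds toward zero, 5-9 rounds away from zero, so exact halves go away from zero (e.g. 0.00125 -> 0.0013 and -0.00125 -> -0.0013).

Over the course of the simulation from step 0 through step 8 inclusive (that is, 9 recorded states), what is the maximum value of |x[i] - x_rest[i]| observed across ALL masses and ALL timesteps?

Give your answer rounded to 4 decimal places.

Answer: 3.0000

Derivation:
Step 0: x=[1.0000 6.0000 10.0000 10.0000] v=[0.0000 -1.0000 0.0000 0.0000]
Step 1: x=[5.0000 4.5000 6.0000 13.0000] v=[8.0000 -3.0000 -8.0000 6.0000]
Step 2: x=[3.5000 5.0000 7.5000 12.0000] v=[-3.0000 1.0000 3.0000 -2.0000]
Step 3: x=[0.0000 6.5000 11.0000 9.5000] v=[-7.0000 3.0000 7.0000 -5.0000]
Step 4: x=[3.0000 6.0000 8.5000 11.5000] v=[6.0000 -1.0000 -5.0000 4.0000]
Step 5: x=[6.0000 5.0000 6.5000 13.5000] v=[6.0000 -2.0000 -4.0000 4.0000]
Step 6: x=[2.0000 6.5000 10.0000 11.5000] v=[-8.0000 3.0000 7.0000 -4.0000]
Step 7: x=[0.5000 7.0000 11.5000 11.0000] v=[-3.0000 1.0000 3.0000 -1.0000]
Step 8: x=[5.0000 5.5000 8.0000 14.0000] v=[9.0000 -3.0000 -7.0000 6.0000]
Max displacement = 3.0000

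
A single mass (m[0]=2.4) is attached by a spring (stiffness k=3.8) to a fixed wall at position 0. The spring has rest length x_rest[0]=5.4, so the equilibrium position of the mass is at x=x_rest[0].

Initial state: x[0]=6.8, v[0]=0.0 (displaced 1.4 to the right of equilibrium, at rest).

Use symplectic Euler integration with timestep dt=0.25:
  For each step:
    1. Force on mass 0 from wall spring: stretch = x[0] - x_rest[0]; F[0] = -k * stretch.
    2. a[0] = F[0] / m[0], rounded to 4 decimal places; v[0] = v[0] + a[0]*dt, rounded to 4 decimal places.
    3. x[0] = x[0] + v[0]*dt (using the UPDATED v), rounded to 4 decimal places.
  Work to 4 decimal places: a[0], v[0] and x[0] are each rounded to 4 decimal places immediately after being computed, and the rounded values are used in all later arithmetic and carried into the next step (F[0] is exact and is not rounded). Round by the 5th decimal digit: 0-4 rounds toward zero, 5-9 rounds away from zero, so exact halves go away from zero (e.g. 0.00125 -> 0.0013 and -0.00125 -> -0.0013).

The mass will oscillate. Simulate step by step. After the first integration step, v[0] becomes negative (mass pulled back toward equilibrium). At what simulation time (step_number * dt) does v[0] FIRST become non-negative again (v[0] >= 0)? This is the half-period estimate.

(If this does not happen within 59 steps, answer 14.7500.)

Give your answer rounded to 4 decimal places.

Answer: 2.5000

Derivation:
Step 0: x=[6.8000] v=[0.0000]
Step 1: x=[6.6615] v=[-0.5542]
Step 2: x=[6.3981] v=[-1.0536]
Step 3: x=[6.0359] v=[-1.4487]
Step 4: x=[5.6108] v=[-1.7004]
Step 5: x=[5.1648] v=[-1.7839]
Step 6: x=[4.7421] v=[-1.6908]
Step 7: x=[4.3845] v=[-1.4304]
Step 8: x=[4.1274] v=[-1.0284]
Step 9: x=[3.9962] v=[-0.5247]
Step 10: x=[4.0040] v=[0.0310]
First v>=0 after going negative at step 10, time=2.5000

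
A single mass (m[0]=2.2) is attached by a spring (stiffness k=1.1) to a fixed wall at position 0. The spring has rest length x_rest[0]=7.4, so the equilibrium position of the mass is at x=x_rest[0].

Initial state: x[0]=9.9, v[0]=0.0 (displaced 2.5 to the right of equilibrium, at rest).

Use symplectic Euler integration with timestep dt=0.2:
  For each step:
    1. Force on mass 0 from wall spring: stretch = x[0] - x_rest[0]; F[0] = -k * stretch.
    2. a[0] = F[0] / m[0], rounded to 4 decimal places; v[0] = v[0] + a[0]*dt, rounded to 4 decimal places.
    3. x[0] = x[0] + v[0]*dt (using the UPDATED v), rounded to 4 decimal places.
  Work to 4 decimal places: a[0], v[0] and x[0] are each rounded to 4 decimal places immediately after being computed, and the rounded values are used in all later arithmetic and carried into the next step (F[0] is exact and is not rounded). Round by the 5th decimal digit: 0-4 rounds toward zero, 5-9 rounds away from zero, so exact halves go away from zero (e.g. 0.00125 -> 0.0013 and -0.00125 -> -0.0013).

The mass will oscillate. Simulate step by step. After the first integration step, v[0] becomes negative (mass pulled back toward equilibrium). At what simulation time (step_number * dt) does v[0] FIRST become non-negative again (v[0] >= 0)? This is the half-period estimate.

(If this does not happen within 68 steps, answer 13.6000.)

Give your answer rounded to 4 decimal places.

Answer: 4.6000

Derivation:
Step 0: x=[9.9000] v=[0.0000]
Step 1: x=[9.8500] v=[-0.2500]
Step 2: x=[9.7510] v=[-0.4950]
Step 3: x=[9.6050] v=[-0.7301]
Step 4: x=[9.4149] v=[-0.9506]
Step 5: x=[9.1845] v=[-1.1521]
Step 6: x=[8.9184] v=[-1.3306]
Step 7: x=[8.6219] v=[-1.4824]
Step 8: x=[8.3010] v=[-1.6046]
Step 9: x=[7.9621] v=[-1.6947]
Step 10: x=[7.6119] v=[-1.7509]
Step 11: x=[7.2575] v=[-1.7721]
Step 12: x=[6.9059] v=[-1.7578]
Step 13: x=[6.5642] v=[-1.7084]
Step 14: x=[6.2392] v=[-1.6248]
Step 15: x=[5.9375] v=[-1.5087]
Step 16: x=[5.6650] v=[-1.3624]
Step 17: x=[5.4272] v=[-1.1889]
Step 18: x=[5.2289] v=[-0.9916]
Step 19: x=[5.0740] v=[-0.7745]
Step 20: x=[4.9656] v=[-0.5419]
Step 21: x=[4.9059] v=[-0.2985]
Step 22: x=[4.8961] v=[-0.0491]
Step 23: x=[4.9364] v=[0.2013]
First v>=0 after going negative at step 23, time=4.6000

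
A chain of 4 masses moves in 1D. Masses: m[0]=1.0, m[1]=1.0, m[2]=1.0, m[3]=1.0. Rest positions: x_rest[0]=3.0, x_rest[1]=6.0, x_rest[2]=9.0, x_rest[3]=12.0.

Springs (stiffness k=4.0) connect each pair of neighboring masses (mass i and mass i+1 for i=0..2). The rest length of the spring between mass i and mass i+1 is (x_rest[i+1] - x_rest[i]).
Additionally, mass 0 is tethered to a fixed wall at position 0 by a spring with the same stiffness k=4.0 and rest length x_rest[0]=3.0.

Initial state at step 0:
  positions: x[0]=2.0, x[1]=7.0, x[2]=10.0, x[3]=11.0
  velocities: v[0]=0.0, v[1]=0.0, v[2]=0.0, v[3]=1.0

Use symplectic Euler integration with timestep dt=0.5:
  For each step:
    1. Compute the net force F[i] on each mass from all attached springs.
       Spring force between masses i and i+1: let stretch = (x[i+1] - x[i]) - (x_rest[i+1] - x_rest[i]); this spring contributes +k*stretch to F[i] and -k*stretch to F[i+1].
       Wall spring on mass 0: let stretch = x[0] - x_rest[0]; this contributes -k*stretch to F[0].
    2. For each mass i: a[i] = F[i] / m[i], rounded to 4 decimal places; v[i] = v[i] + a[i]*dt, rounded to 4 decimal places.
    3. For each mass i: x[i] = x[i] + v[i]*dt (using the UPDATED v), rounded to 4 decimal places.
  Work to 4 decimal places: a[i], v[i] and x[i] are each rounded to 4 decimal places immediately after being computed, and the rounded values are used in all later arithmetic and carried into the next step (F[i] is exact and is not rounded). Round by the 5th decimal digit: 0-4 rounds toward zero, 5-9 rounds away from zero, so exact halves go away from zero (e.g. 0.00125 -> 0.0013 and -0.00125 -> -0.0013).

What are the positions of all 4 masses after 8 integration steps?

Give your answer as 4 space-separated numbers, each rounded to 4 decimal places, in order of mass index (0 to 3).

Answer: 4.0000 5.0000 8.0000 13.5000

Derivation:
Step 0: x=[2.0000 7.0000 10.0000 11.0000] v=[0.0000 0.0000 0.0000 1.0000]
Step 1: x=[5.0000 5.0000 8.0000 13.5000] v=[6.0000 -4.0000 -4.0000 5.0000]
Step 2: x=[3.0000 6.0000 8.5000 13.5000] v=[-4.0000 2.0000 1.0000 0.0000]
Step 3: x=[1.0000 6.5000 11.5000 11.5000] v=[-4.0000 1.0000 6.0000 -4.0000]
Step 4: x=[3.5000 6.5000 9.5000 12.5000] v=[5.0000 0.0000 -4.0000 2.0000]
Step 5: x=[5.5000 6.5000 7.5000 13.5000] v=[4.0000 0.0000 -4.0000 2.0000]
Step 6: x=[3.0000 6.5000 10.5000 11.5000] v=[-5.0000 0.0000 6.0000 -4.0000]
Step 7: x=[1.0000 7.0000 10.5000 11.5000] v=[-4.0000 1.0000 0.0000 0.0000]
Step 8: x=[4.0000 5.0000 8.0000 13.5000] v=[6.0000 -4.0000 -5.0000 4.0000]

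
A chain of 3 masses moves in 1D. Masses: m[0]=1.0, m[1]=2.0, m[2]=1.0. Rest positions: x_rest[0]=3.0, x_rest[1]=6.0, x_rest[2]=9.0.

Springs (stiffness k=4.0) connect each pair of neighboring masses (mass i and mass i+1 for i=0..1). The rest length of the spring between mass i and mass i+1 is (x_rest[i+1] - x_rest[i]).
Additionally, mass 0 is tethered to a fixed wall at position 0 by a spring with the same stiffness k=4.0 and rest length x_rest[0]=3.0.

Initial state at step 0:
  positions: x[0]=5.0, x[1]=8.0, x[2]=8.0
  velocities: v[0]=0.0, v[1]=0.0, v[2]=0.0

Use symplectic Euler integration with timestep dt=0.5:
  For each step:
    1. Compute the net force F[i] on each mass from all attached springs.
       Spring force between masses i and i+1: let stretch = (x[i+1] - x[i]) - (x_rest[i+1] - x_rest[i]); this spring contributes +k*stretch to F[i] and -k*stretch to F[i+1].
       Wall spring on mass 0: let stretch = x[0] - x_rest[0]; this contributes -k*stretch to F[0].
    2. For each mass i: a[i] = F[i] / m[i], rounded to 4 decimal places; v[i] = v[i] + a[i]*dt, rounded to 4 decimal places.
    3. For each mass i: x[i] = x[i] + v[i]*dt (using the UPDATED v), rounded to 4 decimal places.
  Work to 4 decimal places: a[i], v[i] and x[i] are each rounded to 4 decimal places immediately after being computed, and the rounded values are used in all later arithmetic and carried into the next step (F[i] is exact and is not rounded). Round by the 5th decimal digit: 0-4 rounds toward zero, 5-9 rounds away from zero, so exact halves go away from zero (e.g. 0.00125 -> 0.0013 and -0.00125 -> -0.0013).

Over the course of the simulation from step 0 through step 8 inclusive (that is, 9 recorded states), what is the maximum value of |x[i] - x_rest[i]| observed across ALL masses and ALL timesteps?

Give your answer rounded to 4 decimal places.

Step 0: x=[5.0000 8.0000 8.0000] v=[0.0000 0.0000 0.0000]
Step 1: x=[3.0000 6.5000 11.0000] v=[-4.0000 -3.0000 6.0000]
Step 2: x=[1.5000 5.5000 12.5000] v=[-3.0000 -2.0000 3.0000]
Step 3: x=[2.5000 6.0000 10.0000] v=[2.0000 1.0000 -5.0000]
Step 4: x=[4.5000 6.7500 6.5000] v=[4.0000 1.5000 -7.0000]
Step 5: x=[4.2500 6.2500 6.2500] v=[-0.5000 -1.0000 -0.5000]
Step 6: x=[1.7500 4.7500 9.0000] v=[-5.0000 -3.0000 5.5000]
Step 7: x=[0.5000 3.8750 10.5000] v=[-2.5000 -1.7500 3.0000]
Step 8: x=[2.1250 4.6250 8.3750] v=[3.2500 1.5000 -4.2500]
Max displacement = 3.5000

Answer: 3.5000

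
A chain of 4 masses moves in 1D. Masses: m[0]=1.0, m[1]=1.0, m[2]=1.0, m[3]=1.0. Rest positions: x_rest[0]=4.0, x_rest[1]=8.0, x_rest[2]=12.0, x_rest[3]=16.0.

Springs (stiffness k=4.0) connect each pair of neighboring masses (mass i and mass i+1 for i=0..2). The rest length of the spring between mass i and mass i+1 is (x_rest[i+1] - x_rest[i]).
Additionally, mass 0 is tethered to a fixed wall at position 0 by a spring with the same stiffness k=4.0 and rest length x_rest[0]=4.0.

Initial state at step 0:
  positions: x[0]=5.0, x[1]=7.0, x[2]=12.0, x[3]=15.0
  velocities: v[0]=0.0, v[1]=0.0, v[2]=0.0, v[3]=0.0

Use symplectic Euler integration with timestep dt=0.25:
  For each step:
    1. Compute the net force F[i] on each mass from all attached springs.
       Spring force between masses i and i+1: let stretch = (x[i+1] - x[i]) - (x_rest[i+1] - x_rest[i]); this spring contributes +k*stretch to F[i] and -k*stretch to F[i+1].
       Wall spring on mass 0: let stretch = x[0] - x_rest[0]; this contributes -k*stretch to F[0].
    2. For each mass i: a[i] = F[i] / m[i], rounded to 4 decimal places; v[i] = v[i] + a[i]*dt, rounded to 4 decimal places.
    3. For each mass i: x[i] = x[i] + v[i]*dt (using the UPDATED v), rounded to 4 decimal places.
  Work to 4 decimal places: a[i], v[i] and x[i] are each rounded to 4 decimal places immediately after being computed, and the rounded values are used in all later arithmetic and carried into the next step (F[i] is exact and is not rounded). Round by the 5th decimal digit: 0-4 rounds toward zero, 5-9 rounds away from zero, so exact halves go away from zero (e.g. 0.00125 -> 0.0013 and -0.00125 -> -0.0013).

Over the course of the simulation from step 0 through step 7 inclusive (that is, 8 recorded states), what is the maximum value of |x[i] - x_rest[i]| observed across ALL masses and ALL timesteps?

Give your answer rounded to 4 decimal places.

Step 0: x=[5.0000 7.0000 12.0000 15.0000] v=[0.0000 0.0000 0.0000 0.0000]
Step 1: x=[4.2500 7.7500 11.5000 15.2500] v=[-3.0000 3.0000 -2.0000 1.0000]
Step 2: x=[3.3125 8.5625 11.0000 15.5625] v=[-3.7500 3.2500 -2.0000 1.2500]
Step 3: x=[2.8594 8.6719 11.0313 15.7344] v=[-1.8125 0.4375 0.1250 0.6875]
Step 4: x=[3.1446 7.9180 11.6485 15.7305] v=[1.1406 -3.0156 2.4687 -0.0156]
Step 5: x=[3.8370 6.9034 12.3536 15.7061] v=[2.7694 -4.0585 2.8202 -0.0976]
Step 6: x=[4.3367 6.4847 12.5342 15.8436] v=[1.9988 -1.6747 0.7225 0.5499]
Step 7: x=[4.2892 7.0414 12.0298 16.1537] v=[-0.1899 2.2268 -2.0176 1.2405]
Max displacement = 1.5153

Answer: 1.5153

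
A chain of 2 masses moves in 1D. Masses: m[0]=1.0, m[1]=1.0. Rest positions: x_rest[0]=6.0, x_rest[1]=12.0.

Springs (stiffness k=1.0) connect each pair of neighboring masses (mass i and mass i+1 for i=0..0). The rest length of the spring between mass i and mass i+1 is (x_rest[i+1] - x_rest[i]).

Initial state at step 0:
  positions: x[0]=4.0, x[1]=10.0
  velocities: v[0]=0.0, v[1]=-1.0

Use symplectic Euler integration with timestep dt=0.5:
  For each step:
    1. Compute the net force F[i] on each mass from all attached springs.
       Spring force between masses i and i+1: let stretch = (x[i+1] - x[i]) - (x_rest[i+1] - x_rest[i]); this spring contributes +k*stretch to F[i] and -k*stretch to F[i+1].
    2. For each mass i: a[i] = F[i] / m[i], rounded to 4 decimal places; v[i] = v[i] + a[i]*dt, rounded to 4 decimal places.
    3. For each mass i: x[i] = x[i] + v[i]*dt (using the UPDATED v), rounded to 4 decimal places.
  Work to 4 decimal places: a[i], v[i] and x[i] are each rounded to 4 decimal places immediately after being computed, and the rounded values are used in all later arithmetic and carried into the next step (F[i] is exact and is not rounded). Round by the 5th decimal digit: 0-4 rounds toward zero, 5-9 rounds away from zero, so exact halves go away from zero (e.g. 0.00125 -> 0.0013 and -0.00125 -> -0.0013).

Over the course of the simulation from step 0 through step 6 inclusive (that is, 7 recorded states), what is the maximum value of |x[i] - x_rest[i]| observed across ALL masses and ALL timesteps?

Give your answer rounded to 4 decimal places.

Answer: 3.8515

Derivation:
Step 0: x=[4.0000 10.0000] v=[0.0000 -1.0000]
Step 1: x=[4.0000 9.5000] v=[0.0000 -1.0000]
Step 2: x=[3.8750 9.1250] v=[-0.2500 -0.7500]
Step 3: x=[3.5625 8.9375] v=[-0.6250 -0.3750]
Step 4: x=[3.0938 8.9063] v=[-0.9375 -0.0625]
Step 5: x=[2.5782 8.9220] v=[-1.0313 0.0313]
Step 6: x=[2.1485 8.8517] v=[-0.8594 -0.1406]
Max displacement = 3.8515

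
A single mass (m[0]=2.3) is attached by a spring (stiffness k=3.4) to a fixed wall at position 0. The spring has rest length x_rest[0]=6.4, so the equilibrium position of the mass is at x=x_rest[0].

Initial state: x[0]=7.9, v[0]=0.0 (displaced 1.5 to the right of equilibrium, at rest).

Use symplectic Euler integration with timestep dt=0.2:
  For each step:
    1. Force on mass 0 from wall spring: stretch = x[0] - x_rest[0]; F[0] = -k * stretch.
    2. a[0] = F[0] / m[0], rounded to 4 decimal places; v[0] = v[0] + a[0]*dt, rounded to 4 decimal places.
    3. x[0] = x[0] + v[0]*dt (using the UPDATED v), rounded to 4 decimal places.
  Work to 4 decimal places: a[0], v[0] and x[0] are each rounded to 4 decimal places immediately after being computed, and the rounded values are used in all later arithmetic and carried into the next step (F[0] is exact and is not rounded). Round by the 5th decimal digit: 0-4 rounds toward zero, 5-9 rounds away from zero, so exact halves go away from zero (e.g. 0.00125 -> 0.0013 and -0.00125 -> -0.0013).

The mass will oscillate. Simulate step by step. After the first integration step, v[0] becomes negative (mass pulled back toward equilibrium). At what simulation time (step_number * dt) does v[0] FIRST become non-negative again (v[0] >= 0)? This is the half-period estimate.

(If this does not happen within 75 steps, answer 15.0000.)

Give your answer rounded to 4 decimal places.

Answer: 2.6000

Derivation:
Step 0: x=[7.9000] v=[0.0000]
Step 1: x=[7.8113] v=[-0.4435]
Step 2: x=[7.6391] v=[-0.8608]
Step 3: x=[7.3937] v=[-1.2271]
Step 4: x=[7.0895] v=[-1.5209]
Step 5: x=[6.7445] v=[-1.7248]
Step 6: x=[6.3792] v=[-1.8267]
Step 7: x=[6.0151] v=[-1.8206]
Step 8: x=[5.6737] v=[-1.7068]
Step 9: x=[5.3753] v=[-1.4921]
Step 10: x=[5.1375] v=[-1.1891]
Step 11: x=[4.9743] v=[-0.8158]
Step 12: x=[4.8954] v=[-0.3943]
Step 13: x=[4.9055] v=[0.0505]
First v>=0 after going negative at step 13, time=2.6000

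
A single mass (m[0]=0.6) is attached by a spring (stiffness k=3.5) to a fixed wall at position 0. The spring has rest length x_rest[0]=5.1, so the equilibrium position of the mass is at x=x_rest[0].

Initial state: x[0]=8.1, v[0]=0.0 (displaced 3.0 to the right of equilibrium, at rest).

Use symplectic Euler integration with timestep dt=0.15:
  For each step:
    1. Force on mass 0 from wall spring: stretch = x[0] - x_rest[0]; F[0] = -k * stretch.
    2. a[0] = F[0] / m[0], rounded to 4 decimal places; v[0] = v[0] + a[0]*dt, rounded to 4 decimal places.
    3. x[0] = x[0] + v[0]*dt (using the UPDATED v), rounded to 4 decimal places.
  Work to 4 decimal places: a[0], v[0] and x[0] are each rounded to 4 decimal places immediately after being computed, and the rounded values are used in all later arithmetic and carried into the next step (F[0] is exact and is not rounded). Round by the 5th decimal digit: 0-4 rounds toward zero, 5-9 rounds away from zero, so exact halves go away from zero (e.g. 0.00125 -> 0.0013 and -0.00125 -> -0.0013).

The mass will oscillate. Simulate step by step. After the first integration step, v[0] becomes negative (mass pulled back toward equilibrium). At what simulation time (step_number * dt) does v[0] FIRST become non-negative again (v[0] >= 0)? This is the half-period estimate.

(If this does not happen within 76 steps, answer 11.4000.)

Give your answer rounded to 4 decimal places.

Answer: 1.3500

Derivation:
Step 0: x=[8.1000] v=[0.0000]
Step 1: x=[7.7063] v=[-2.6250]
Step 2: x=[6.9705] v=[-4.9055]
Step 3: x=[5.9892] v=[-6.5422]
Step 4: x=[4.8912] v=[-7.3203]
Step 5: x=[3.8206] v=[-7.1376]
Step 6: x=[2.9179] v=[-6.0181]
Step 7: x=[2.3016] v=[-4.1088]
Step 8: x=[2.0526] v=[-1.6602]
Step 9: x=[2.2035] v=[1.0063]
First v>=0 after going negative at step 9, time=1.3500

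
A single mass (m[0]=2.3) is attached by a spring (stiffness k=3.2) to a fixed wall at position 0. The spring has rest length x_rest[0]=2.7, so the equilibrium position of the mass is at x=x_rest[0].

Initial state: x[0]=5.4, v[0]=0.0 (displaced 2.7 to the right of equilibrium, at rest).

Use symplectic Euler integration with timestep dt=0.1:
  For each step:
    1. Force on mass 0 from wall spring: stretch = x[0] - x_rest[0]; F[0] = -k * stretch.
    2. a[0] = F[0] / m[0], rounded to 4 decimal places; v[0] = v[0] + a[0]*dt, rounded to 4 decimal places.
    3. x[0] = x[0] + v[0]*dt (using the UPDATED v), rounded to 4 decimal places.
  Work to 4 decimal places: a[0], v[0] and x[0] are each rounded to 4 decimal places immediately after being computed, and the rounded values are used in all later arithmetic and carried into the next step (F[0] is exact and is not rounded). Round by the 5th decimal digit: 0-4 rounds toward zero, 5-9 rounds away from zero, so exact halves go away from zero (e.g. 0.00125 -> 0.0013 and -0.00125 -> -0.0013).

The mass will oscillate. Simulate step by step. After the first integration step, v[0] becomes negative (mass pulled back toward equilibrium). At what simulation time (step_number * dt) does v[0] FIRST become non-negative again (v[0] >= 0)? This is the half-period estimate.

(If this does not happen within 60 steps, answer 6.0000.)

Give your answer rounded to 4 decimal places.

Answer: 2.7000

Derivation:
Step 0: x=[5.4000] v=[0.0000]
Step 1: x=[5.3624] v=[-0.3757]
Step 2: x=[5.2878] v=[-0.7461]
Step 3: x=[5.1772] v=[-1.1061]
Step 4: x=[5.0321] v=[-1.4508]
Step 5: x=[4.8546] v=[-1.7753]
Step 6: x=[4.6471] v=[-2.0751]
Step 7: x=[4.4125] v=[-2.3460]
Step 8: x=[4.1541] v=[-2.5843]
Step 9: x=[3.8754] v=[-2.7866]
Step 10: x=[3.5804] v=[-2.9501]
Step 11: x=[3.2731] v=[-3.0726]
Step 12: x=[2.9579] v=[-3.1523]
Step 13: x=[2.6391] v=[-3.1882]
Step 14: x=[2.3211] v=[-3.1797]
Step 15: x=[2.0084] v=[-3.1270]
Step 16: x=[1.7053] v=[-3.0308]
Step 17: x=[1.4161] v=[-2.8924]
Step 18: x=[1.1447] v=[-2.7138]
Step 19: x=[0.8950] v=[-2.4974]
Step 20: x=[0.6704] v=[-2.2463]
Step 21: x=[0.4740] v=[-1.9639]
Step 22: x=[0.3086] v=[-1.6542]
Step 23: x=[0.1765] v=[-1.3215]
Step 24: x=[0.0795] v=[-0.9704]
Step 25: x=[0.0189] v=[-0.6058]
Step 26: x=[-0.0044] v=[-0.2328]
Step 27: x=[0.0100] v=[0.1435]
First v>=0 after going negative at step 27, time=2.7000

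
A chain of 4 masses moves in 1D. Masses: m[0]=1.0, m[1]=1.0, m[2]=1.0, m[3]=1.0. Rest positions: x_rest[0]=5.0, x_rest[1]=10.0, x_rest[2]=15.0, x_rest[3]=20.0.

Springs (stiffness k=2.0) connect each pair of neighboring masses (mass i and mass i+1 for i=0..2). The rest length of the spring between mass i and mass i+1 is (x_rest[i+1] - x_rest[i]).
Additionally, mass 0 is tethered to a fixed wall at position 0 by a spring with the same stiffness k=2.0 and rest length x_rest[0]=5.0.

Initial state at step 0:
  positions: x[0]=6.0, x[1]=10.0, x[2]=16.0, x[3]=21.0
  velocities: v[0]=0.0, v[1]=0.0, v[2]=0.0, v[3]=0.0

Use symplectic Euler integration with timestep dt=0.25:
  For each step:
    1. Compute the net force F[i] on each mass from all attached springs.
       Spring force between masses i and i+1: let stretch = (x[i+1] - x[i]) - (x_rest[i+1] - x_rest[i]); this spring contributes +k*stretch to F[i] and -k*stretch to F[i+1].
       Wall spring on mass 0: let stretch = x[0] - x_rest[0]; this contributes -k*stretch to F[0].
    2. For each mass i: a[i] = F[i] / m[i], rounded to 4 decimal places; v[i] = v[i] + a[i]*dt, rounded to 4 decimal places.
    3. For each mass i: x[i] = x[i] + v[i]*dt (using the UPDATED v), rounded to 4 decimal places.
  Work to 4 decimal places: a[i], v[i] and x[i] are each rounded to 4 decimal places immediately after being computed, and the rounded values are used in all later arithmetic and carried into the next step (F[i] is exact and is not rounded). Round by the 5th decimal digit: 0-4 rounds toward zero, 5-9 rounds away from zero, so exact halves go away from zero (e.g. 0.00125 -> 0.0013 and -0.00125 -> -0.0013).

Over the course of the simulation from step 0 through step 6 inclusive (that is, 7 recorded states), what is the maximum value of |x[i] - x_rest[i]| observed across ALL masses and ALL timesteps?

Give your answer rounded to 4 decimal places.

Step 0: x=[6.0000 10.0000 16.0000 21.0000] v=[0.0000 0.0000 0.0000 0.0000]
Step 1: x=[5.7500 10.2500 15.8750 21.0000] v=[-1.0000 1.0000 -0.5000 0.0000]
Step 2: x=[5.3438 10.6406 15.6875 20.9844] v=[-1.6250 1.5625 -0.7500 -0.0625]
Step 3: x=[4.9317 11.0000 15.5313 20.9317] v=[-1.6485 1.4376 -0.6250 -0.2110]
Step 4: x=[4.6617 11.1673 15.4837 20.8289] v=[-1.0802 0.6691 -0.1905 -0.4112]
Step 5: x=[4.6221 11.0609 15.5647 20.6830] v=[-0.1583 -0.4255 0.3239 -0.5838]
Step 6: x=[4.8096 10.7127 15.7225 20.5223] v=[0.7501 -1.3930 0.6312 -0.6430]
Max displacement = 1.1673

Answer: 1.1673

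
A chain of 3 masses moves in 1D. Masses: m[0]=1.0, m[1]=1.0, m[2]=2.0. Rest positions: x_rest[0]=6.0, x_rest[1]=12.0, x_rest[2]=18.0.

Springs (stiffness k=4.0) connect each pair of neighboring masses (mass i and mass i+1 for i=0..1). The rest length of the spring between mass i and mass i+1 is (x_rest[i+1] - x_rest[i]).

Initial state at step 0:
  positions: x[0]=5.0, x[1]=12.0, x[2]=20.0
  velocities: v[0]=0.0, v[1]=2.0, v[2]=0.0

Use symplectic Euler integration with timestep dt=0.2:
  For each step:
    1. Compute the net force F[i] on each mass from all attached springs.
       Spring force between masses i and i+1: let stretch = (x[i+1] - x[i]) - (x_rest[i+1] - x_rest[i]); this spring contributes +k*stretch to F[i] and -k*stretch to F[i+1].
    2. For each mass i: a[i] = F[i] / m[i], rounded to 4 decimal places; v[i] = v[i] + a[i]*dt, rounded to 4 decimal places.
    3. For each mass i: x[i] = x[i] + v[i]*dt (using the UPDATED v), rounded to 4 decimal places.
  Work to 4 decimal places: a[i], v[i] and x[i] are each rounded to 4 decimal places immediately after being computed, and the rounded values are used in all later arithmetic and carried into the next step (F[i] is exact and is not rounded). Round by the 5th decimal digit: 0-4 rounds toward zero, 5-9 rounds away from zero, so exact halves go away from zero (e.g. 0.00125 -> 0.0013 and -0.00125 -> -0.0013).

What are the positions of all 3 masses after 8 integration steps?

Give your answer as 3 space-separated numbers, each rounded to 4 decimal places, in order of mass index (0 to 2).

Answer: 9.7734 13.5444 18.4411

Derivation:
Step 0: x=[5.0000 12.0000 20.0000] v=[0.0000 2.0000 0.0000]
Step 1: x=[5.1600 12.5600 19.8400] v=[0.8000 2.8000 -0.8000]
Step 2: x=[5.5440 13.1008 19.5776] v=[1.9200 2.7040 -1.3120]
Step 3: x=[6.1771 13.4688 19.2771] v=[3.1654 1.8400 -1.5027]
Step 4: x=[7.0169 13.5995 18.9919] v=[4.1988 0.6533 -1.4260]
Step 5: x=[7.9499 13.5397 18.7553] v=[4.6649 -0.2989 -1.1830]
Step 6: x=[8.8172 13.4200 18.5815] v=[4.3367 -0.5983 -0.8692]
Step 7: x=[9.4610 13.3897 18.4747] v=[3.2189 -0.1513 -0.5338]
Step 8: x=[9.7734 13.5444 18.4411] v=[1.5619 0.7737 -0.1678]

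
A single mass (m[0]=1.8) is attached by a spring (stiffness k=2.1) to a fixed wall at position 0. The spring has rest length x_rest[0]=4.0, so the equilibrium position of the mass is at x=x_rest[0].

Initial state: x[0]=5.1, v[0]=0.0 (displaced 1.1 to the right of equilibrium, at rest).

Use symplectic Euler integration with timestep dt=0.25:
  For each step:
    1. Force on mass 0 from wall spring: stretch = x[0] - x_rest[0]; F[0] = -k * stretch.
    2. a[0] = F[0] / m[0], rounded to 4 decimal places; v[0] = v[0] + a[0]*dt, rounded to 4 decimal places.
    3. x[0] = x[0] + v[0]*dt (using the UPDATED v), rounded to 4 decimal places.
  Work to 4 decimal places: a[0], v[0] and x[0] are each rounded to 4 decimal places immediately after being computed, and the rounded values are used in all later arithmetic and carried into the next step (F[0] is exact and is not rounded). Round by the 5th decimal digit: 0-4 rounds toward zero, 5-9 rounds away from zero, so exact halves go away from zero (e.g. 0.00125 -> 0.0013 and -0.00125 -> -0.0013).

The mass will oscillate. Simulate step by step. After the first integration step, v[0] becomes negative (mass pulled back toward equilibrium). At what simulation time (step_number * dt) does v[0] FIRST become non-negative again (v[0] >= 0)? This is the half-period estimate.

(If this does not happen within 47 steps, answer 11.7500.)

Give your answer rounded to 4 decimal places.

Answer: 3.0000

Derivation:
Step 0: x=[5.1000] v=[0.0000]
Step 1: x=[5.0198] v=[-0.3208]
Step 2: x=[4.8652] v=[-0.6183]
Step 3: x=[4.6475] v=[-0.8707]
Step 4: x=[4.3826] v=[-1.0596]
Step 5: x=[4.0898] v=[-1.1712]
Step 6: x=[3.7905] v=[-1.1974]
Step 7: x=[3.5064] v=[-1.1363]
Step 8: x=[3.2583] v=[-0.9923]
Step 9: x=[3.0643] v=[-0.7760]
Step 10: x=[2.9385] v=[-0.5031]
Step 11: x=[2.8901] v=[-0.1935]
Step 12: x=[2.9227] v=[0.1302]
First v>=0 after going negative at step 12, time=3.0000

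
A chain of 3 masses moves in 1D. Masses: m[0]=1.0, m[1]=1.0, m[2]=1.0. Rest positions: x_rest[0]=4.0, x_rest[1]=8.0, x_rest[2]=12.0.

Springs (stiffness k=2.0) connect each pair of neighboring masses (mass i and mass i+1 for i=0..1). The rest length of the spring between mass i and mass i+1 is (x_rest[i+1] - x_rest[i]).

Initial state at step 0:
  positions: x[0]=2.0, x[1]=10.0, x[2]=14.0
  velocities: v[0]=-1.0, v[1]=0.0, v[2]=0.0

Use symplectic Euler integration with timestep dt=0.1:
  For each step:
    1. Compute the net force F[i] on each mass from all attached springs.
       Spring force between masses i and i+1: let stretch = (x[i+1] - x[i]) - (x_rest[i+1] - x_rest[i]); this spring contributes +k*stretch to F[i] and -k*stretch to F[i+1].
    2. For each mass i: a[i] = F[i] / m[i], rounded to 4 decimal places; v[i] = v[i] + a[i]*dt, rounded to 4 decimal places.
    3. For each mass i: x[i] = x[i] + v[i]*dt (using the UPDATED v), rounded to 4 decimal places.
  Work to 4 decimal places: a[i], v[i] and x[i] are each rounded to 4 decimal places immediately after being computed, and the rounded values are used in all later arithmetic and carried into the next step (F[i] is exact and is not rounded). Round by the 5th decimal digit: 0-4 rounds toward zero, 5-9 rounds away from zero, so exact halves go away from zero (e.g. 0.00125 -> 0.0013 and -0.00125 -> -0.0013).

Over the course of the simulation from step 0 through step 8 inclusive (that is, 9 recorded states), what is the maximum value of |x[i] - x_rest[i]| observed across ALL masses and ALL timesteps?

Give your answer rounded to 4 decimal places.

Step 0: x=[2.0000 10.0000 14.0000] v=[-1.0000 0.0000 0.0000]
Step 1: x=[1.9800 9.9200 14.0000] v=[-0.2000 -0.8000 0.0000]
Step 2: x=[2.0388 9.7628 13.9984] v=[0.5880 -1.5720 -0.0160]
Step 3: x=[2.1721 9.5358 13.9921] v=[1.3328 -2.2697 -0.0631]
Step 4: x=[2.3727 9.2507 13.9767] v=[2.0055 -2.8512 -0.1544]
Step 5: x=[2.6308 8.9225 13.9467] v=[2.5811 -3.2816 -0.2996]
Step 6: x=[2.9347 8.5690 13.8963] v=[3.0394 -3.5351 -0.5044]
Step 7: x=[3.2713 8.2094 13.8193] v=[3.3663 -3.5965 -0.7699]
Step 8: x=[3.6267 7.8632 13.7101] v=[3.5539 -3.4621 -1.0919]
Max displacement = 2.0200

Answer: 2.0200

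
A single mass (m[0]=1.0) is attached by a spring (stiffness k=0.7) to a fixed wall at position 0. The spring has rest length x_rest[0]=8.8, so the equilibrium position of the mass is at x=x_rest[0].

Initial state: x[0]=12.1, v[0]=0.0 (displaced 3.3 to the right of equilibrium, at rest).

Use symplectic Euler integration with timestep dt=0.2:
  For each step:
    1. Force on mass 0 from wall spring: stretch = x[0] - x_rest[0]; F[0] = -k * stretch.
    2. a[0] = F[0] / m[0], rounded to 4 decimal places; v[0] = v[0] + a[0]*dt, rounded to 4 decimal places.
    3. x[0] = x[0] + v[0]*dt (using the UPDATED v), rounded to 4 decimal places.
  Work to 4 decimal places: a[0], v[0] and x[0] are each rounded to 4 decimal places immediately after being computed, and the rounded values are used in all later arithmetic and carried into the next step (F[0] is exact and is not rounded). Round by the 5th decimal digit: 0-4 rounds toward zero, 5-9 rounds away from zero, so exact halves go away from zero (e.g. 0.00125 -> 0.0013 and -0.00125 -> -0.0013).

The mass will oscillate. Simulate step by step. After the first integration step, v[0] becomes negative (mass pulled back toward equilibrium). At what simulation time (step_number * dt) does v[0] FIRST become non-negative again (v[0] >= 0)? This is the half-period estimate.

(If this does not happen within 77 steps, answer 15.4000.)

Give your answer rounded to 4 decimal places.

Step 0: x=[12.1000] v=[0.0000]
Step 1: x=[12.0076] v=[-0.4620]
Step 2: x=[11.8254] v=[-0.9111]
Step 3: x=[11.5585] v=[-1.3347]
Step 4: x=[11.2143] v=[-1.7209]
Step 5: x=[10.8025] v=[-2.0589]
Step 6: x=[10.3346] v=[-2.3393]
Step 7: x=[9.8238] v=[-2.5541]
Step 8: x=[9.2843] v=[-2.6974]
Step 9: x=[8.7313] v=[-2.7652]
Step 10: x=[8.1802] v=[-2.7556]
Step 11: x=[7.6464] v=[-2.6688]
Step 12: x=[7.1449] v=[-2.5073]
Step 13: x=[6.6898] v=[-2.2756]
Step 14: x=[6.2938] v=[-1.9802]
Step 15: x=[5.9679] v=[-1.6293]
Step 16: x=[5.7213] v=[-1.2328]
Step 17: x=[5.5609] v=[-0.8018]
Step 18: x=[5.4912] v=[-0.3483]
Step 19: x=[5.5142] v=[0.1149]
First v>=0 after going negative at step 19, time=3.8000

Answer: 3.8000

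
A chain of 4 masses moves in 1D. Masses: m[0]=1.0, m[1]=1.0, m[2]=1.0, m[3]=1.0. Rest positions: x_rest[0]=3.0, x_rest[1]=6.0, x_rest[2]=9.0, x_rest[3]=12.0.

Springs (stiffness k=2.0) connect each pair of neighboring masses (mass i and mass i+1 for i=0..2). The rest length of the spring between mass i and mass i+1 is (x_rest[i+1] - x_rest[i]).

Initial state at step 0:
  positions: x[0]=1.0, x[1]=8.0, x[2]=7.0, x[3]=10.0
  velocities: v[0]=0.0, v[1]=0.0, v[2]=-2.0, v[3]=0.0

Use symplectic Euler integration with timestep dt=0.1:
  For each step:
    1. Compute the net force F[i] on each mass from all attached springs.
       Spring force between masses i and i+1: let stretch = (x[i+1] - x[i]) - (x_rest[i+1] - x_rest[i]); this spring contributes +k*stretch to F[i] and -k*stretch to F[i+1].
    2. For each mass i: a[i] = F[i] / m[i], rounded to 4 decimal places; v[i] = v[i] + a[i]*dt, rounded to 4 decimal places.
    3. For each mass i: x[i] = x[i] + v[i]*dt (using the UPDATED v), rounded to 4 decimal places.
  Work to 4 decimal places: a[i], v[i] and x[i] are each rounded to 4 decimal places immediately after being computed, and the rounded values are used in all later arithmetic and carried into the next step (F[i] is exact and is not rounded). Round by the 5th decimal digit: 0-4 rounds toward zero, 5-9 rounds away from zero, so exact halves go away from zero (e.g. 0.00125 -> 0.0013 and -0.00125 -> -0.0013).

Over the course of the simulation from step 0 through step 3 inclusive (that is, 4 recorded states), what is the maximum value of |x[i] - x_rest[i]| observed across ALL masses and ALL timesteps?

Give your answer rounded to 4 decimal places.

Answer: 2.1584

Derivation:
Step 0: x=[1.0000 8.0000 7.0000 10.0000] v=[0.0000 0.0000 -2.0000 0.0000]
Step 1: x=[1.0800 7.8400 6.8800 10.0000] v=[0.8000 -1.6000 -1.2000 0.0000]
Step 2: x=[1.2352 7.5256 6.8416 9.9976] v=[1.5520 -3.1440 -0.3840 -0.0240]
Step 3: x=[1.4562 7.0717 6.8800 9.9921] v=[2.2101 -4.5389 0.3840 -0.0552]
Max displacement = 2.1584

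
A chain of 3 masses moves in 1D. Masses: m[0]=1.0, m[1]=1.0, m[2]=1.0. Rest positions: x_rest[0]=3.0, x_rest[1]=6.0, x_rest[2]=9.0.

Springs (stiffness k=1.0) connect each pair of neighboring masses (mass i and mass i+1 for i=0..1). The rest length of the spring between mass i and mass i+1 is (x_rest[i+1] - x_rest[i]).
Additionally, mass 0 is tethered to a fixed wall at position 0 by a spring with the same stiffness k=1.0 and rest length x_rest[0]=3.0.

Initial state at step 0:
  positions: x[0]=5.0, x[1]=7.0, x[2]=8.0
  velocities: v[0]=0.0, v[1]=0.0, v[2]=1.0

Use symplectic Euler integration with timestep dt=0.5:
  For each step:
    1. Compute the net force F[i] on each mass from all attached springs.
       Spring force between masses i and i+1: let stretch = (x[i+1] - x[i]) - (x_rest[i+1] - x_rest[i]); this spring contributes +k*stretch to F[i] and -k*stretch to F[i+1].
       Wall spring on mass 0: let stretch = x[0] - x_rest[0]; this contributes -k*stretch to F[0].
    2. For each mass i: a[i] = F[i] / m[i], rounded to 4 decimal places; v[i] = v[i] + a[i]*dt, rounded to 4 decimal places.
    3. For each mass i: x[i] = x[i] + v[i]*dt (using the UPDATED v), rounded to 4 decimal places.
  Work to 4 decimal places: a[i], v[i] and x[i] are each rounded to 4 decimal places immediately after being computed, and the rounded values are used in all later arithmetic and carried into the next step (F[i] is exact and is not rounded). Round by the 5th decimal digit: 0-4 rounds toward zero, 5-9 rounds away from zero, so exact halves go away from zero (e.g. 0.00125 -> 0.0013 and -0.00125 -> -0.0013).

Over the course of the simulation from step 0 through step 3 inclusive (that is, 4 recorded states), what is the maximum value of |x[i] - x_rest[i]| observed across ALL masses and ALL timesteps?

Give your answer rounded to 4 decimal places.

Step 0: x=[5.0000 7.0000 8.0000] v=[0.0000 0.0000 1.0000]
Step 1: x=[4.2500 6.7500 9.0000] v=[-1.5000 -0.5000 2.0000]
Step 2: x=[3.0625 6.4375 10.1875] v=[-2.3750 -0.6250 2.3750]
Step 3: x=[1.9531 6.2188 11.1875] v=[-2.2188 -0.4375 2.0000]
Max displacement = 2.1875

Answer: 2.1875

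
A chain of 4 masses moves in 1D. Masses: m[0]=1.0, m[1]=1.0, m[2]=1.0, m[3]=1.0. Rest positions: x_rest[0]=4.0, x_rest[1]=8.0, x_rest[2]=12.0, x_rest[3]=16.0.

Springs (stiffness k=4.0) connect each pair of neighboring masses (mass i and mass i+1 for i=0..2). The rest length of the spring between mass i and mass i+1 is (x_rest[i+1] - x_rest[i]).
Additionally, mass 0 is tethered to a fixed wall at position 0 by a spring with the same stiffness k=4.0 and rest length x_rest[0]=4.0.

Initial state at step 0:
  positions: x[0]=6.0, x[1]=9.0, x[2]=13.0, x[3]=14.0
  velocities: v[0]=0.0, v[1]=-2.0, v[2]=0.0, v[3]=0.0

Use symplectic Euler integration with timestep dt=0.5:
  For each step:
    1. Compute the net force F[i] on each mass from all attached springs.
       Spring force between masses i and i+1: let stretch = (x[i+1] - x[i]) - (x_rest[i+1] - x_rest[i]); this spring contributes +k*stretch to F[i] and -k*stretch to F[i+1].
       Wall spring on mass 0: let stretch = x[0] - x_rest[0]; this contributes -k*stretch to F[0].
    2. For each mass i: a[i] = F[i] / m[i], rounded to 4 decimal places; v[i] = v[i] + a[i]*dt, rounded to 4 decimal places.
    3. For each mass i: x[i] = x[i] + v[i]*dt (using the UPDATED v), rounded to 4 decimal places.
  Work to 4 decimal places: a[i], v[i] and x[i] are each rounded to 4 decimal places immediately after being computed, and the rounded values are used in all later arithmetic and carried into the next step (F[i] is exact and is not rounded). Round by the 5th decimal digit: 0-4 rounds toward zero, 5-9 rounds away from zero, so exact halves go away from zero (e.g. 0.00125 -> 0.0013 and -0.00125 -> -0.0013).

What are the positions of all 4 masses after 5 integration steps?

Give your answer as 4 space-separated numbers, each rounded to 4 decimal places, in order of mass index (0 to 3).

Answer: 7.0000 8.0000 12.0000 13.0000

Derivation:
Step 0: x=[6.0000 9.0000 13.0000 14.0000] v=[0.0000 -2.0000 0.0000 0.0000]
Step 1: x=[3.0000 9.0000 10.0000 17.0000] v=[-6.0000 0.0000 -6.0000 6.0000]
Step 2: x=[3.0000 4.0000 13.0000 17.0000] v=[0.0000 -10.0000 6.0000 0.0000]
Step 3: x=[1.0000 7.0000 11.0000 17.0000] v=[-4.0000 6.0000 -4.0000 0.0000]
Step 4: x=[4.0000 8.0000 11.0000 15.0000] v=[6.0000 2.0000 0.0000 -4.0000]
Step 5: x=[7.0000 8.0000 12.0000 13.0000] v=[6.0000 0.0000 2.0000 -4.0000]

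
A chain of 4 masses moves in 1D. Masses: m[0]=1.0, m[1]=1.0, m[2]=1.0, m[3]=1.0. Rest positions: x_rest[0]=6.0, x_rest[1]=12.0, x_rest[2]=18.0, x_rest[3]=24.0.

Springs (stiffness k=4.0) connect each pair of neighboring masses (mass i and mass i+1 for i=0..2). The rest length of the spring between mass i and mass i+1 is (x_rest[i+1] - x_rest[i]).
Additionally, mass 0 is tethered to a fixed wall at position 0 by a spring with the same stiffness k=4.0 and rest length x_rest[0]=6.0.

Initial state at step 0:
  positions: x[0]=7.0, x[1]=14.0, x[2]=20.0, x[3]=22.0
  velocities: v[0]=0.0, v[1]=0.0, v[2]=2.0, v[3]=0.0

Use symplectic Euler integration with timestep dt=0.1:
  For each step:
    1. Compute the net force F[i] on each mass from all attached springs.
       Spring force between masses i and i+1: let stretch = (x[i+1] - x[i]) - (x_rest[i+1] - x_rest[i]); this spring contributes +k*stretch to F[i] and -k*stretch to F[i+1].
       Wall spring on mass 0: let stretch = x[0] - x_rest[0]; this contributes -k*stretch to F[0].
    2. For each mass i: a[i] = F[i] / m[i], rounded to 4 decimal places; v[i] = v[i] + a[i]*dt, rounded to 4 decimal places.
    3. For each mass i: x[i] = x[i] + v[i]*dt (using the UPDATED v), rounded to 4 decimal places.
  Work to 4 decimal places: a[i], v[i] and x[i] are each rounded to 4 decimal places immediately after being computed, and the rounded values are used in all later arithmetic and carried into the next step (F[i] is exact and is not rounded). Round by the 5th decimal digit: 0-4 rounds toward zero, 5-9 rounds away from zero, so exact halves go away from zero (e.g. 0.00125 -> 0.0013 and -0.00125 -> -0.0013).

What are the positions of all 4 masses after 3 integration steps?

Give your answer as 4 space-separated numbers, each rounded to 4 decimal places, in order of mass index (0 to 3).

Answer: 6.9923 13.7756 19.6639 22.9283

Derivation:
Step 0: x=[7.0000 14.0000 20.0000 22.0000] v=[0.0000 0.0000 2.0000 0.0000]
Step 1: x=[7.0000 13.9600 20.0400 22.1600] v=[0.0000 -0.4000 0.4000 1.6000]
Step 2: x=[6.9984 13.8848 19.9216 22.4752] v=[-0.0160 -0.7520 -1.1840 3.1520]
Step 3: x=[6.9923 13.7756 19.6639 22.9283] v=[-0.0608 -1.0918 -2.5773 4.5306]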